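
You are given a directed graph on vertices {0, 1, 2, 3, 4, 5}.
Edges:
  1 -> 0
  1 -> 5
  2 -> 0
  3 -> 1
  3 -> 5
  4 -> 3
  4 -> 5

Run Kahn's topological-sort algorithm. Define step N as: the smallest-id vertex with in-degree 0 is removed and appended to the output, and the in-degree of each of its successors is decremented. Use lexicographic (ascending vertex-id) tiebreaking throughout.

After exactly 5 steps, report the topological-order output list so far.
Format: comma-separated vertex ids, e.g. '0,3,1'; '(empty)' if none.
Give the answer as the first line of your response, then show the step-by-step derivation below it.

2,4,3,1,0

step 1: output 2; order=[2]; indeg=(1,1,0,1,0,3)
step 2: output 4; order=[2,4]; indeg=(1,1,0,0,0,2)
step 3: output 3; order=[2,4,3]; indeg=(1,0,0,0,0,1)
step 4: output 1; order=[2,4,3,1]; indeg=(0,0,0,0,0,0)
step 5: output 0; order=[2,4,3,1,0]; indeg=(0,0,0,0,0,0)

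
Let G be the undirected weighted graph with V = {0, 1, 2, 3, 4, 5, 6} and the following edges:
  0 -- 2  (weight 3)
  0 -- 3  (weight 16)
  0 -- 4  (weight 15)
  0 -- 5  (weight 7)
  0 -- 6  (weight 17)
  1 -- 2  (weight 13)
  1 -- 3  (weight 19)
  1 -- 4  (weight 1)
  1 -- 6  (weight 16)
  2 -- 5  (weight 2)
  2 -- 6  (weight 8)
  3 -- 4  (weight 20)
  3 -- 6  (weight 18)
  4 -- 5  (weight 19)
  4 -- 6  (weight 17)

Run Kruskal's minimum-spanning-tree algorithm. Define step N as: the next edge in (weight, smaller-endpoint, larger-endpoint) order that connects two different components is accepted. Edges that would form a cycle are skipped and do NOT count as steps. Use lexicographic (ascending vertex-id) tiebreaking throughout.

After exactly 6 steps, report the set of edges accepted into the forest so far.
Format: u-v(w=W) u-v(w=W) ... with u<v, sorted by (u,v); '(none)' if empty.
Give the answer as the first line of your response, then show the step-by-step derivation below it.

0-2(w=3) 0-3(w=16) 1-2(w=13) 1-4(w=1) 2-5(w=2) 2-6(w=8)

step 1: add edge 1-4 (w=1); MST = {1-4(w=1)}
step 2: add edge 2-5 (w=2); MST = {1-4(w=1) 2-5(w=2)}
step 3: add edge 0-2 (w=3); MST = {0-2(w=3) 1-4(w=1) 2-5(w=2)}
step 4: add edge 2-6 (w=8); MST = {0-2(w=3) 1-4(w=1) 2-5(w=2) 2-6(w=8)}
step 5: add edge 1-2 (w=13); MST = {0-2(w=3) 1-2(w=13) 1-4(w=1) 2-5(w=2) 2-6(w=8)}
step 6: add edge 0-3 (w=16); MST = {0-2(w=3) 0-3(w=16) 1-2(w=13) 1-4(w=1) 2-5(w=2) 2-6(w=8)}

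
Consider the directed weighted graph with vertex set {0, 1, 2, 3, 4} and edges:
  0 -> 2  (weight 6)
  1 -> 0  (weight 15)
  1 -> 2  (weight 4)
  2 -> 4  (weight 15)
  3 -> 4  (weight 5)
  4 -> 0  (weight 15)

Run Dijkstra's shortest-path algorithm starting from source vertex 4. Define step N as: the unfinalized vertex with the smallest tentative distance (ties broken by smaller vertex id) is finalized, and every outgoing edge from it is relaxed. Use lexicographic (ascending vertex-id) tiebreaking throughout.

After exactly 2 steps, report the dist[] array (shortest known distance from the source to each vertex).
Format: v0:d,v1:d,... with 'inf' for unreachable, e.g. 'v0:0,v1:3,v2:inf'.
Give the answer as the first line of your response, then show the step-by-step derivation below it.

v0:15,v1:inf,v2:21,v3:inf,v4:0

step 1: dist = v0:15,v1:inf,v2:inf,v3:inf,v4:0
step 2: dist = v0:15,v1:inf,v2:21,v3:inf,v4:0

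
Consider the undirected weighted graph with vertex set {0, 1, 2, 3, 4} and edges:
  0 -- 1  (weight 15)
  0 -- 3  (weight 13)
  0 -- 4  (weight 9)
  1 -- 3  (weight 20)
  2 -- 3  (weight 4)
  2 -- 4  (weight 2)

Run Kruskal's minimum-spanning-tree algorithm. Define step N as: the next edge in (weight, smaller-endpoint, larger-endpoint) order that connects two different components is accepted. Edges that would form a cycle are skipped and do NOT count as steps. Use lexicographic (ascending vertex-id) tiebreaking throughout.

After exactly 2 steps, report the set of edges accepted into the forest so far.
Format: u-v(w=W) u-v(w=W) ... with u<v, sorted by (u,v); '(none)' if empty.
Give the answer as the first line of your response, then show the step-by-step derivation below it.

2-3(w=4) 2-4(w=2)

step 1: add edge 2-4 (w=2); MST = {2-4(w=2)}
step 2: add edge 2-3 (w=4); MST = {2-3(w=4) 2-4(w=2)}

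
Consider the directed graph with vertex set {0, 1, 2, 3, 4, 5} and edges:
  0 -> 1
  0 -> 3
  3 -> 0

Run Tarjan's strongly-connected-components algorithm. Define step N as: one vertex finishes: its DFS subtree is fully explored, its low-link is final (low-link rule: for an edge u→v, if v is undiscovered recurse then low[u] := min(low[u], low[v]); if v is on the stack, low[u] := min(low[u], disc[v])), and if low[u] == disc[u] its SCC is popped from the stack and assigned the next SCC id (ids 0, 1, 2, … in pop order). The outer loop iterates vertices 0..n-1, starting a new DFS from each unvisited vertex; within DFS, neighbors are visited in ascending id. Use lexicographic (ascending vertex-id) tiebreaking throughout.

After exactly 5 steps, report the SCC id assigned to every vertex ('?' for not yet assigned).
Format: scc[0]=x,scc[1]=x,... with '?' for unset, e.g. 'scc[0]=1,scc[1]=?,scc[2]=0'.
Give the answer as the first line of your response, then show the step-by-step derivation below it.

scc[0]=1,scc[1]=0,scc[2]=2,scc[3]=1,scc[4]=3,scc[5]=?

step 1: low=(low[0]=0,low[1]=1,low[2]=?,low[3]=?,low[4]=?,low[5]=?); scc=(scc[0]=?,scc[1]=0,scc[2]=?,scc[3]=?,scc[4]=?,scc[5]=?)
step 2: low=(low[0]=0,low[1]=1,low[2]=?,low[3]=0,low[4]=?,low[5]=?); scc=(scc[0]=?,scc[1]=0,scc[2]=?,scc[3]=?,scc[4]=?,scc[5]=?)
step 3: low=(low[0]=0,low[1]=1,low[2]=?,low[3]=0,low[4]=?,low[5]=?); scc=(scc[0]=1,scc[1]=0,scc[2]=?,scc[3]=1,scc[4]=?,scc[5]=?)
step 4: low=(low[0]=0,low[1]=1,low[2]=3,low[3]=0,low[4]=?,low[5]=?); scc=(scc[0]=1,scc[1]=0,scc[2]=2,scc[3]=1,scc[4]=?,scc[5]=?)
step 5: low=(low[0]=0,low[1]=1,low[2]=3,low[3]=0,low[4]=4,low[5]=?); scc=(scc[0]=1,scc[1]=0,scc[2]=2,scc[3]=1,scc[4]=3,scc[5]=?)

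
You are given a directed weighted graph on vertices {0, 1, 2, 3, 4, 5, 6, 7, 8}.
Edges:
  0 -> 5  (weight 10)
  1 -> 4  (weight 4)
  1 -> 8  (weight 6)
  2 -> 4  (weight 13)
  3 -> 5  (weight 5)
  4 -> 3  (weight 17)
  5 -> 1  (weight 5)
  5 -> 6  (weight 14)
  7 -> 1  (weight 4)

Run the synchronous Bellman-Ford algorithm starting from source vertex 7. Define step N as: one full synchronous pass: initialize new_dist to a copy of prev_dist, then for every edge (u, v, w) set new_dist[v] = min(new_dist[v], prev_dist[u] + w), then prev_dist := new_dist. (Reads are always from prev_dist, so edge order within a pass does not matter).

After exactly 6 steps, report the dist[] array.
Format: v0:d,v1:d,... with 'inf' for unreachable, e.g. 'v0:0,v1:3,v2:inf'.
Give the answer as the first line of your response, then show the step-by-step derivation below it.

v0:inf,v1:4,v2:inf,v3:25,v4:8,v5:30,v6:44,v7:0,v8:10

step 1: dist = v0:inf,v1:4,v2:inf,v3:inf,v4:inf,v5:inf,v6:inf,v7:0,v8:inf
step 2: dist = v0:inf,v1:4,v2:inf,v3:inf,v4:8,v5:inf,v6:inf,v7:0,v8:10
step 3: dist = v0:inf,v1:4,v2:inf,v3:25,v4:8,v5:inf,v6:inf,v7:0,v8:10
step 4: dist = v0:inf,v1:4,v2:inf,v3:25,v4:8,v5:30,v6:inf,v7:0,v8:10
step 5: dist = v0:inf,v1:4,v2:inf,v3:25,v4:8,v5:30,v6:44,v7:0,v8:10
step 6: dist = v0:inf,v1:4,v2:inf,v3:25,v4:8,v5:30,v6:44,v7:0,v8:10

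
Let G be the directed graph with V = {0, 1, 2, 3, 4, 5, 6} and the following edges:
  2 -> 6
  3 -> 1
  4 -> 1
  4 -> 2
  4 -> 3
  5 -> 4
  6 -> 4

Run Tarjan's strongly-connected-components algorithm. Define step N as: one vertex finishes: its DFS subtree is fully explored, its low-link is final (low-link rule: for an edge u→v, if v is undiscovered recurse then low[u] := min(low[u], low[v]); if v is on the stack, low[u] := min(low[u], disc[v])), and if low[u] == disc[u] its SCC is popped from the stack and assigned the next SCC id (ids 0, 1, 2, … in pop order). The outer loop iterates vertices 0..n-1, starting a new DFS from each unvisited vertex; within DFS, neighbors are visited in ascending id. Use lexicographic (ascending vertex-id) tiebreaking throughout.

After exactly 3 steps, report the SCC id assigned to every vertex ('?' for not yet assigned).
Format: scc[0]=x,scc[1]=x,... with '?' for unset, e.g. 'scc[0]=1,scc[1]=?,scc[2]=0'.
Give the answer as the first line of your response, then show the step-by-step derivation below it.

scc[0]=0,scc[1]=1,scc[2]=?,scc[3]=2,scc[4]=?,scc[5]=?,scc[6]=?

step 1: low=(low[0]=0,low[1]=?,low[2]=?,low[3]=?,low[4]=?,low[5]=?,low[6]=?); scc=(scc[0]=0,scc[1]=?,scc[2]=?,scc[3]=?,scc[4]=?,scc[5]=?,scc[6]=?)
step 2: low=(low[0]=0,low[1]=1,low[2]=?,low[3]=?,low[4]=?,low[5]=?,low[6]=?); scc=(scc[0]=0,scc[1]=1,scc[2]=?,scc[3]=?,scc[4]=?,scc[5]=?,scc[6]=?)
step 3: low=(low[0]=0,low[1]=1,low[2]=2,low[3]=5,low[4]=2,low[5]=?,low[6]=3); scc=(scc[0]=0,scc[1]=1,scc[2]=?,scc[3]=2,scc[4]=?,scc[5]=?,scc[6]=?)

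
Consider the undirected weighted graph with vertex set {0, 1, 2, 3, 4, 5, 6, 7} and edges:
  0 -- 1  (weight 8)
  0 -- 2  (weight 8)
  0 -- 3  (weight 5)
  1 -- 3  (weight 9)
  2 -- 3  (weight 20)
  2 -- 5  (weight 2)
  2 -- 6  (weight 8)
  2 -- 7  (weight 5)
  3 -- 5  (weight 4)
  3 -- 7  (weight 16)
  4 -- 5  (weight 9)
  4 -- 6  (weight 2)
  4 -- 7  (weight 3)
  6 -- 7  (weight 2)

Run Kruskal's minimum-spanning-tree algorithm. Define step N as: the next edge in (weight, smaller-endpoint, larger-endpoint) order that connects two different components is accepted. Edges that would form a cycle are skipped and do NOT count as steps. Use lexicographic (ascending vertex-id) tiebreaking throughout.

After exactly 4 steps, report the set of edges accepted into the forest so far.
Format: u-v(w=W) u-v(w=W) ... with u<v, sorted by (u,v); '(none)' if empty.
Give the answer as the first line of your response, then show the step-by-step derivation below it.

2-5(w=2) 3-5(w=4) 4-6(w=2) 6-7(w=2)

step 1: add edge 2-5 (w=2); MST = {2-5(w=2)}
step 2: add edge 4-6 (w=2); MST = {2-5(w=2) 4-6(w=2)}
step 3: add edge 6-7 (w=2); MST = {2-5(w=2) 4-6(w=2) 6-7(w=2)}
step 4: add edge 3-5 (w=4); MST = {2-5(w=2) 3-5(w=4) 4-6(w=2) 6-7(w=2)}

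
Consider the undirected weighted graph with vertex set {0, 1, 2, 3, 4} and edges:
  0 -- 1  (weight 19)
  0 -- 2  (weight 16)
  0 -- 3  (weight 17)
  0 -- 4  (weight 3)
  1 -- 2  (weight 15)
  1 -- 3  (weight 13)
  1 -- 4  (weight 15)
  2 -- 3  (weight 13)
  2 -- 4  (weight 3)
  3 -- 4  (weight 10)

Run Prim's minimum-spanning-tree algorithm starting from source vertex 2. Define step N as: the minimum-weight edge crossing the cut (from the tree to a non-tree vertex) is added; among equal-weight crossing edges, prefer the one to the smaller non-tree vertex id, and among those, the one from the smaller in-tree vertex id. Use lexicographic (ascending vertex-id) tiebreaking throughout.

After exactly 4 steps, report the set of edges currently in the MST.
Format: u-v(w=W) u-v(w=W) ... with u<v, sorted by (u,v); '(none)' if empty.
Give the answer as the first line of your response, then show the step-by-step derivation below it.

0-4(w=3) 1-3(w=13) 2-4(w=3) 3-4(w=10)

step 1: add edge 2-4 (w=3); MST = {2-4(w=3)}
step 2: add edge 0-4 (w=3); MST = {0-4(w=3) 2-4(w=3)}
step 3: add edge 3-4 (w=10); MST = {0-4(w=3) 2-4(w=3) 3-4(w=10)}
step 4: add edge 1-3 (w=13); MST = {0-4(w=3) 1-3(w=13) 2-4(w=3) 3-4(w=10)}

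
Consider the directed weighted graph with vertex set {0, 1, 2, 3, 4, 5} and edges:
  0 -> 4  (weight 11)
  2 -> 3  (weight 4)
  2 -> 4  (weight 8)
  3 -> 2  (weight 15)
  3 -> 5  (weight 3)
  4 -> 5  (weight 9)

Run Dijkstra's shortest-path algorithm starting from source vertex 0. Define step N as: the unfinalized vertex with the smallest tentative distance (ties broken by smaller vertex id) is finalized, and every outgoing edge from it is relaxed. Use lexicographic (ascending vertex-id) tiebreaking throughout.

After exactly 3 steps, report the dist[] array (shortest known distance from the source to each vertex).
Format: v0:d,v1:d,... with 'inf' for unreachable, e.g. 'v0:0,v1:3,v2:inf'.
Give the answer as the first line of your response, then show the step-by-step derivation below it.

v0:0,v1:inf,v2:inf,v3:inf,v4:11,v5:20

step 1: dist = v0:0,v1:inf,v2:inf,v3:inf,v4:11,v5:inf
step 2: dist = v0:0,v1:inf,v2:inf,v3:inf,v4:11,v5:20
step 3: dist = v0:0,v1:inf,v2:inf,v3:inf,v4:11,v5:20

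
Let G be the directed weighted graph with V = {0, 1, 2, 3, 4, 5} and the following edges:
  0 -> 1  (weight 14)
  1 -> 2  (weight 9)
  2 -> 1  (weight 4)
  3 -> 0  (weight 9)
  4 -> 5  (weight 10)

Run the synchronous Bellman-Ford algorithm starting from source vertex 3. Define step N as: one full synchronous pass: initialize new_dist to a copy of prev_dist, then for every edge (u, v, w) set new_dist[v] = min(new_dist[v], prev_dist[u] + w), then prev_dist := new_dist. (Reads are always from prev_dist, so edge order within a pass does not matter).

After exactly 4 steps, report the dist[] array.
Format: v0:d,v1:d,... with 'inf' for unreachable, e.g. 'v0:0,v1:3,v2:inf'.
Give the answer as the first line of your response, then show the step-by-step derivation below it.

v0:9,v1:23,v2:32,v3:0,v4:inf,v5:inf

step 1: dist = v0:9,v1:inf,v2:inf,v3:0,v4:inf,v5:inf
step 2: dist = v0:9,v1:23,v2:inf,v3:0,v4:inf,v5:inf
step 3: dist = v0:9,v1:23,v2:32,v3:0,v4:inf,v5:inf
step 4: dist = v0:9,v1:23,v2:32,v3:0,v4:inf,v5:inf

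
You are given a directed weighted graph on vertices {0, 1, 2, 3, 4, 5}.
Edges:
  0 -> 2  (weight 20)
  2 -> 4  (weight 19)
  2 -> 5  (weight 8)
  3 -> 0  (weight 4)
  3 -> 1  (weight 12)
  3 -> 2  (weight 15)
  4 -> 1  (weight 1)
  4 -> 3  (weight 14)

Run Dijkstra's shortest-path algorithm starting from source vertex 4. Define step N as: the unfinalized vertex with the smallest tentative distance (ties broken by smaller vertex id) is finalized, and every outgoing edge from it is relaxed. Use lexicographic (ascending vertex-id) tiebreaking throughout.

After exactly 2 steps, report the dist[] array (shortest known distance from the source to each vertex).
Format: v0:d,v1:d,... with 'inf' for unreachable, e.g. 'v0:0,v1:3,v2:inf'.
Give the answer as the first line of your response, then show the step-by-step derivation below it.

v0:inf,v1:1,v2:inf,v3:14,v4:0,v5:inf

step 1: dist = v0:inf,v1:1,v2:inf,v3:14,v4:0,v5:inf
step 2: dist = v0:inf,v1:1,v2:inf,v3:14,v4:0,v5:inf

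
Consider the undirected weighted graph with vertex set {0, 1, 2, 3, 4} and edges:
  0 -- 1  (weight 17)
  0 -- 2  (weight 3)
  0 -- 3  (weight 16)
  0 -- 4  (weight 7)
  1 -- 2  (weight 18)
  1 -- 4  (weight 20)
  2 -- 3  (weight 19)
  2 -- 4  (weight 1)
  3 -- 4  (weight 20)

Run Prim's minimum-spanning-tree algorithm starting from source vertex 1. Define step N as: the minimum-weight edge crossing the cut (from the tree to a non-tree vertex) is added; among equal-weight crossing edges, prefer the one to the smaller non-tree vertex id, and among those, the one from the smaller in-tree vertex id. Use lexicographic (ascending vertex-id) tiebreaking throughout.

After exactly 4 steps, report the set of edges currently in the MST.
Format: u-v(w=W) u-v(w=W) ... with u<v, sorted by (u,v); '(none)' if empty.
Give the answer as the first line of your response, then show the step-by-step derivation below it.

0-1(w=17) 0-2(w=3) 0-3(w=16) 2-4(w=1)

step 1: add edge 0-1 (w=17); MST = {0-1(w=17)}
step 2: add edge 0-2 (w=3); MST = {0-1(w=17) 0-2(w=3)}
step 3: add edge 2-4 (w=1); MST = {0-1(w=17) 0-2(w=3) 2-4(w=1)}
step 4: add edge 0-3 (w=16); MST = {0-1(w=17) 0-2(w=3) 0-3(w=16) 2-4(w=1)}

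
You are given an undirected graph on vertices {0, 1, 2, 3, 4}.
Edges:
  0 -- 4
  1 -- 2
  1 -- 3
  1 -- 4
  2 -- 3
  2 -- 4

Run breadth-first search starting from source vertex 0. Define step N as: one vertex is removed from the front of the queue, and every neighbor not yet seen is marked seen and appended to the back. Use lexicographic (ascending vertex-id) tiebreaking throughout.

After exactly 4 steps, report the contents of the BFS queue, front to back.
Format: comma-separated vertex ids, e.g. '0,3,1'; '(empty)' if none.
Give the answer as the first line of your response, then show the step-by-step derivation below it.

3

step 1: dequeue 0; queue=[4]; order=0
step 2: dequeue 4; queue=[1,2]; order=0,4
step 3: dequeue 1; queue=[2,3]; order=0,4,1
step 4: dequeue 2; queue=[3]; order=0,4,1,2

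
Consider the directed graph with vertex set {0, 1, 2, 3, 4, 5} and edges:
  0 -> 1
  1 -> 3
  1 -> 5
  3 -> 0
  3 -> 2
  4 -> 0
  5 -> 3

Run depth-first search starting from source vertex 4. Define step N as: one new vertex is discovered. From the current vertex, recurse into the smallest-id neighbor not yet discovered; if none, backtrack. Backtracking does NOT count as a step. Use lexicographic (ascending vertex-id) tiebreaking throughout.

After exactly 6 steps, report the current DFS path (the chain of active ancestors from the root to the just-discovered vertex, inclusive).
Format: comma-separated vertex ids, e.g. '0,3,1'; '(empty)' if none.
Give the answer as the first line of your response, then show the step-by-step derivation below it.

4,0,1,5

step 1: discover 4; path=4; order=4
step 2: discover 0; path=4>0; order=4,0
step 3: discover 1; path=4>0>1; order=4,0,1
step 4: discover 3; path=4>0>1>3; order=4,0,1,3
step 5: discover 2; path=4>0>1>3>2; order=4,0,1,3,2
step 6: discover 5; path=4>0>1>5; order=4,0,1,3,2,5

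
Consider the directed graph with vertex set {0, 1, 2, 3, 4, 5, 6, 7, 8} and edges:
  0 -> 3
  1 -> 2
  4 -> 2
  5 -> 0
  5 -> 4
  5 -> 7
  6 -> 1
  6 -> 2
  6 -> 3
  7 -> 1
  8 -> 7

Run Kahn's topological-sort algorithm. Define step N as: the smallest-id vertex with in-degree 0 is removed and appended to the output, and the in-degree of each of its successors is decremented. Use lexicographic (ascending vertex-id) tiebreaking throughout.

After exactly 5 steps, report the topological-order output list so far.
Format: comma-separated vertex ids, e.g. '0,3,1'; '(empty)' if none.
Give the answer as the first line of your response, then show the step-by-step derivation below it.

5,0,4,6,3

step 1: output 5; order=[5]; indeg=(0,2,3,2,0,0,0,1,0)
step 2: output 0; order=[5,0]; indeg=(0,2,3,1,0,0,0,1,0)
step 3: output 4; order=[5,0,4]; indeg=(0,2,2,1,0,0,0,1,0)
step 4: output 6; order=[5,0,4,6]; indeg=(0,1,1,0,0,0,0,1,0)
step 5: output 3; order=[5,0,4,6,3]; indeg=(0,1,1,0,0,0,0,1,0)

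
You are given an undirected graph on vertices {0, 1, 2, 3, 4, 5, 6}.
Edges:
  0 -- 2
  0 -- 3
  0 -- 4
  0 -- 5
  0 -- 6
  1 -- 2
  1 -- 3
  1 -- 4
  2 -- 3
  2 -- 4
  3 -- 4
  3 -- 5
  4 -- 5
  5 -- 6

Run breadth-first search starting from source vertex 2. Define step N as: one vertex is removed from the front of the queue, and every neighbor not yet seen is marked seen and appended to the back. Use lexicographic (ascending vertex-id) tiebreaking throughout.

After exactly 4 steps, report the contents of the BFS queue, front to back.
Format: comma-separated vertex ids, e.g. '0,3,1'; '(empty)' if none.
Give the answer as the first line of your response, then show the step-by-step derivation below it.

4,5,6

step 1: dequeue 2; queue=[0,1,3,4]; order=2
step 2: dequeue 0; queue=[1,3,4,5,6]; order=2,0
step 3: dequeue 1; queue=[3,4,5,6]; order=2,0,1
step 4: dequeue 3; queue=[4,5,6]; order=2,0,1,3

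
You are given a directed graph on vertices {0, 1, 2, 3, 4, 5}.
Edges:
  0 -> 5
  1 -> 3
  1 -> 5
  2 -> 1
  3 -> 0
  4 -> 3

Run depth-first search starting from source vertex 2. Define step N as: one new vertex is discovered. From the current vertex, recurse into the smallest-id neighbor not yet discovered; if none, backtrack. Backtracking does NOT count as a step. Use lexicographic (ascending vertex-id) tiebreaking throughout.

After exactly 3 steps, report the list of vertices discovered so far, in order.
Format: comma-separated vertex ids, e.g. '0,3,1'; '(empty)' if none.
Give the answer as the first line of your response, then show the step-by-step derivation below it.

2,1,3

step 1: discover 2; path=2; order=2
step 2: discover 1; path=2>1; order=2,1
step 3: discover 3; path=2>1>3; order=2,1,3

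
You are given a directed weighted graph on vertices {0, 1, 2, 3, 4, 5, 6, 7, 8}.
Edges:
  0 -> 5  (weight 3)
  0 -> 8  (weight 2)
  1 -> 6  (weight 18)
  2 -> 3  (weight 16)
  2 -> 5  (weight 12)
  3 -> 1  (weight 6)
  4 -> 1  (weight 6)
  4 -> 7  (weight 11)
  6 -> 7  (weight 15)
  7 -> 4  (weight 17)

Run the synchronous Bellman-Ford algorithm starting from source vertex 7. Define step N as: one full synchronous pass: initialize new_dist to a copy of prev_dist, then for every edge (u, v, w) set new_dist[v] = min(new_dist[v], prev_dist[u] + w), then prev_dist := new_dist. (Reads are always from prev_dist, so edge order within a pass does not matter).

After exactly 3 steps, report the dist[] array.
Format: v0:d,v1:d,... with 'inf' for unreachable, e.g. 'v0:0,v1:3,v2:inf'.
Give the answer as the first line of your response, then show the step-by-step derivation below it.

v0:inf,v1:23,v2:inf,v3:inf,v4:17,v5:inf,v6:41,v7:0,v8:inf

step 1: dist = v0:inf,v1:inf,v2:inf,v3:inf,v4:17,v5:inf,v6:inf,v7:0,v8:inf
step 2: dist = v0:inf,v1:23,v2:inf,v3:inf,v4:17,v5:inf,v6:inf,v7:0,v8:inf
step 3: dist = v0:inf,v1:23,v2:inf,v3:inf,v4:17,v5:inf,v6:41,v7:0,v8:inf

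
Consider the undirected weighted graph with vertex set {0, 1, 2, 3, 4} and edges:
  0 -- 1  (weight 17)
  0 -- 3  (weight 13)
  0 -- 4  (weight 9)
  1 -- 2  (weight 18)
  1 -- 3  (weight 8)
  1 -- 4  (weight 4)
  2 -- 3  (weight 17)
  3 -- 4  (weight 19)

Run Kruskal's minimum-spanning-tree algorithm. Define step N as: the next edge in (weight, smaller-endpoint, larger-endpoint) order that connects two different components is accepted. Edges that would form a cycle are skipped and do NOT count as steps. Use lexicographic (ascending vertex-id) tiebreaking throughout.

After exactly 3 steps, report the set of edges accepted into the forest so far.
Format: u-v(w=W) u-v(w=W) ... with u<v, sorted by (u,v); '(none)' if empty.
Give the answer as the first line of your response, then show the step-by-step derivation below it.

0-4(w=9) 1-3(w=8) 1-4(w=4)

step 1: add edge 1-4 (w=4); MST = {1-4(w=4)}
step 2: add edge 1-3 (w=8); MST = {1-3(w=8) 1-4(w=4)}
step 3: add edge 0-4 (w=9); MST = {0-4(w=9) 1-3(w=8) 1-4(w=4)}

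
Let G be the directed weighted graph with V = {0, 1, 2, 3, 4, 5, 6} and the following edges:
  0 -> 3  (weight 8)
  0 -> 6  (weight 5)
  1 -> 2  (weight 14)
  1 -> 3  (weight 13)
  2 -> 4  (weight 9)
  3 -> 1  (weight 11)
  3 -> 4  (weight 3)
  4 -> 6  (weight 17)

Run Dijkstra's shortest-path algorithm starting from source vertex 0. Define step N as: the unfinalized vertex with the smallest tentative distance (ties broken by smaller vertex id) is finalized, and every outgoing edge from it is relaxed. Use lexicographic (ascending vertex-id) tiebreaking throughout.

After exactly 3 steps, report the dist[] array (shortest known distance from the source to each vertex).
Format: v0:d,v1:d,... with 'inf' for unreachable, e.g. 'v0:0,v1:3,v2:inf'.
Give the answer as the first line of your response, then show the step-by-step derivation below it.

v0:0,v1:19,v2:inf,v3:8,v4:11,v5:inf,v6:5

step 1: dist = v0:0,v1:inf,v2:inf,v3:8,v4:inf,v5:inf,v6:5
step 2: dist = v0:0,v1:inf,v2:inf,v3:8,v4:inf,v5:inf,v6:5
step 3: dist = v0:0,v1:19,v2:inf,v3:8,v4:11,v5:inf,v6:5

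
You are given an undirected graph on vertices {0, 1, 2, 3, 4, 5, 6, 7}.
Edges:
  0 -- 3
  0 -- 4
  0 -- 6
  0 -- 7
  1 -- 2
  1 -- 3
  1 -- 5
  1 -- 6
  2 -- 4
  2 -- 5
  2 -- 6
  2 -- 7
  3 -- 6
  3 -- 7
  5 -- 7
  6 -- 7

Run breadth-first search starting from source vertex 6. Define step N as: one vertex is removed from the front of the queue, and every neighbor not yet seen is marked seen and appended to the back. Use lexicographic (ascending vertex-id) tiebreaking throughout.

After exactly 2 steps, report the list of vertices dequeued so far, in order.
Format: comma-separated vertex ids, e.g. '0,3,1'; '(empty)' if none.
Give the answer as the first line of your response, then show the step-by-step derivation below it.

6,0

step 1: dequeue 6; queue=[0,1,2,3,7]; order=6
step 2: dequeue 0; queue=[1,2,3,7,4]; order=6,0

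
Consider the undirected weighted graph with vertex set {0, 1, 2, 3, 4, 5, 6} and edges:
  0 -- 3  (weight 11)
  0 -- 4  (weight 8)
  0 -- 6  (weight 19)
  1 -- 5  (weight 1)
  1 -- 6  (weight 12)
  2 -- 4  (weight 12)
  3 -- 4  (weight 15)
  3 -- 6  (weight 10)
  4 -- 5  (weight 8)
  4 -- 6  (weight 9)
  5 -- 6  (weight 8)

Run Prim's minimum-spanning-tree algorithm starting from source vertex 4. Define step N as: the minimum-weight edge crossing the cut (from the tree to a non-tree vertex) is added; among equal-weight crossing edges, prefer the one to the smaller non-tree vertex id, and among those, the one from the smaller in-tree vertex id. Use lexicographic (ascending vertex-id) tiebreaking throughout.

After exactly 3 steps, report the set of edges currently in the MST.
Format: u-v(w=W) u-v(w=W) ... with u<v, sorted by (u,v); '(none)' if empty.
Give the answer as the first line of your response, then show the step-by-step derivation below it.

0-4(w=8) 1-5(w=1) 4-5(w=8)

step 1: add edge 0-4 (w=8); MST = {0-4(w=8)}
step 2: add edge 4-5 (w=8); MST = {0-4(w=8) 4-5(w=8)}
step 3: add edge 1-5 (w=1); MST = {0-4(w=8) 1-5(w=1) 4-5(w=8)}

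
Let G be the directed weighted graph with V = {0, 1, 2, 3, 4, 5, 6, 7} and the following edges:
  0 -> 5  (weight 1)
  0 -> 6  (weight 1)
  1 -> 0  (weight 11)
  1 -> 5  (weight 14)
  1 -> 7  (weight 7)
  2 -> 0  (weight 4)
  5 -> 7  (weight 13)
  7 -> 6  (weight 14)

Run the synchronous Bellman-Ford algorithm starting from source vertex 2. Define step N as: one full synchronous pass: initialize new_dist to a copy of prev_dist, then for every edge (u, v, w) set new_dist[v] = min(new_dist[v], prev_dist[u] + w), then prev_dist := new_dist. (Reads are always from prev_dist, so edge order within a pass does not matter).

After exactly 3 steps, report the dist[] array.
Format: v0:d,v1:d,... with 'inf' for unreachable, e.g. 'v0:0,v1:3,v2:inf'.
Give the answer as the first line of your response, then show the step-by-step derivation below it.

v0:4,v1:inf,v2:0,v3:inf,v4:inf,v5:5,v6:5,v7:18

step 1: dist = v0:4,v1:inf,v2:0,v3:inf,v4:inf,v5:inf,v6:inf,v7:inf
step 2: dist = v0:4,v1:inf,v2:0,v3:inf,v4:inf,v5:5,v6:5,v7:inf
step 3: dist = v0:4,v1:inf,v2:0,v3:inf,v4:inf,v5:5,v6:5,v7:18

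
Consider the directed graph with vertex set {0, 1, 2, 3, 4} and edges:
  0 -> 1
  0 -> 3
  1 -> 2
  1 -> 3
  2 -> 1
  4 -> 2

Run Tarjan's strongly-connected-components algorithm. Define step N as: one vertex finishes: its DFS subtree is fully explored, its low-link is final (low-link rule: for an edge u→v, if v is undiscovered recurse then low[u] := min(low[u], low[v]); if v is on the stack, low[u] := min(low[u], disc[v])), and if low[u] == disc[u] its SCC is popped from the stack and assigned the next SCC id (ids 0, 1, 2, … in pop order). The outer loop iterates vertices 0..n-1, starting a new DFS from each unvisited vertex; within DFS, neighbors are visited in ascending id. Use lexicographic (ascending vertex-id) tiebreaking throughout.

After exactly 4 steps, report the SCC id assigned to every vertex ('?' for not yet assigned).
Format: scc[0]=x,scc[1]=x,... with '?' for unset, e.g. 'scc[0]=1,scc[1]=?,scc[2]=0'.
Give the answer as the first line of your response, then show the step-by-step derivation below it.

scc[0]=2,scc[1]=1,scc[2]=1,scc[3]=0,scc[4]=?

step 1: low=(low[0]=0,low[1]=1,low[2]=1,low[3]=?,low[4]=?); scc=(scc[0]=?,scc[1]=?,scc[2]=?,scc[3]=?,scc[4]=?)
step 2: low=(low[0]=0,low[1]=1,low[2]=1,low[3]=3,low[4]=?); scc=(scc[0]=?,scc[1]=?,scc[2]=?,scc[3]=0,scc[4]=?)
step 3: low=(low[0]=0,low[1]=1,low[2]=1,low[3]=3,low[4]=?); scc=(scc[0]=?,scc[1]=1,scc[2]=1,scc[3]=0,scc[4]=?)
step 4: low=(low[0]=0,low[1]=1,low[2]=1,low[3]=3,low[4]=?); scc=(scc[0]=2,scc[1]=1,scc[2]=1,scc[3]=0,scc[4]=?)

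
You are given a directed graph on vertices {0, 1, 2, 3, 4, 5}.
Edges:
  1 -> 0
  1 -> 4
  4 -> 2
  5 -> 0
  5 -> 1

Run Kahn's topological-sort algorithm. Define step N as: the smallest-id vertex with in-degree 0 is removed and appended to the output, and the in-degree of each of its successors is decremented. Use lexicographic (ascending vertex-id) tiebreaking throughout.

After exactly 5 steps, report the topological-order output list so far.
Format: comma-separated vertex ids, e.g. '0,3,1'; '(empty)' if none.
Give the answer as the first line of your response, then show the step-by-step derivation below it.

3,5,1,0,4

step 1: output 3; order=[3]; indeg=(2,1,1,0,1,0)
step 2: output 5; order=[3,5]; indeg=(1,0,1,0,1,0)
step 3: output 1; order=[3,5,1]; indeg=(0,0,1,0,0,0)
step 4: output 0; order=[3,5,1,0]; indeg=(0,0,1,0,0,0)
step 5: output 4; order=[3,5,1,0,4]; indeg=(0,0,0,0,0,0)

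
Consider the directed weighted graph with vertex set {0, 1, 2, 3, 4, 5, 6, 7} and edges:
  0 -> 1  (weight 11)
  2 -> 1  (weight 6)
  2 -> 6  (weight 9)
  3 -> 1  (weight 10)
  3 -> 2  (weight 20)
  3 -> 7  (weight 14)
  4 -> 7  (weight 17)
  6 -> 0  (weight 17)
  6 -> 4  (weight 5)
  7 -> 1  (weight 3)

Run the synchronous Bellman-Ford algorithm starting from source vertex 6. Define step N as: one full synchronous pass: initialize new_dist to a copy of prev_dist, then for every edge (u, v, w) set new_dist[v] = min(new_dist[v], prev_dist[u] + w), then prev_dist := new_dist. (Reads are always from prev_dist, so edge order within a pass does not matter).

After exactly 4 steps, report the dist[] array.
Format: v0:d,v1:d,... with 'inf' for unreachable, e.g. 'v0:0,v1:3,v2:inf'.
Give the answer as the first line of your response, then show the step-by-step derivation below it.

v0:17,v1:25,v2:inf,v3:inf,v4:5,v5:inf,v6:0,v7:22

step 1: dist = v0:17,v1:inf,v2:inf,v3:inf,v4:5,v5:inf,v6:0,v7:inf
step 2: dist = v0:17,v1:28,v2:inf,v3:inf,v4:5,v5:inf,v6:0,v7:22
step 3: dist = v0:17,v1:25,v2:inf,v3:inf,v4:5,v5:inf,v6:0,v7:22
step 4: dist = v0:17,v1:25,v2:inf,v3:inf,v4:5,v5:inf,v6:0,v7:22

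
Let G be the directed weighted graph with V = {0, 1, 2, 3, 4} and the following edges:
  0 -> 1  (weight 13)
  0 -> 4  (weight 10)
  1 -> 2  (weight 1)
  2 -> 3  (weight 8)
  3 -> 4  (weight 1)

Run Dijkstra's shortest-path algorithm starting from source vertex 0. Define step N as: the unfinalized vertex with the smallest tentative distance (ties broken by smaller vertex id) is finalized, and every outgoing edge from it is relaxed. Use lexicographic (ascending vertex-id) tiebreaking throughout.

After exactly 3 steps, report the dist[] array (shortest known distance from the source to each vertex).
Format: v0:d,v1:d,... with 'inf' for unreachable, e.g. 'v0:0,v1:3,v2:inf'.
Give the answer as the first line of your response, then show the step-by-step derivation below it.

v0:0,v1:13,v2:14,v3:inf,v4:10

step 1: dist = v0:0,v1:13,v2:inf,v3:inf,v4:10
step 2: dist = v0:0,v1:13,v2:inf,v3:inf,v4:10
step 3: dist = v0:0,v1:13,v2:14,v3:inf,v4:10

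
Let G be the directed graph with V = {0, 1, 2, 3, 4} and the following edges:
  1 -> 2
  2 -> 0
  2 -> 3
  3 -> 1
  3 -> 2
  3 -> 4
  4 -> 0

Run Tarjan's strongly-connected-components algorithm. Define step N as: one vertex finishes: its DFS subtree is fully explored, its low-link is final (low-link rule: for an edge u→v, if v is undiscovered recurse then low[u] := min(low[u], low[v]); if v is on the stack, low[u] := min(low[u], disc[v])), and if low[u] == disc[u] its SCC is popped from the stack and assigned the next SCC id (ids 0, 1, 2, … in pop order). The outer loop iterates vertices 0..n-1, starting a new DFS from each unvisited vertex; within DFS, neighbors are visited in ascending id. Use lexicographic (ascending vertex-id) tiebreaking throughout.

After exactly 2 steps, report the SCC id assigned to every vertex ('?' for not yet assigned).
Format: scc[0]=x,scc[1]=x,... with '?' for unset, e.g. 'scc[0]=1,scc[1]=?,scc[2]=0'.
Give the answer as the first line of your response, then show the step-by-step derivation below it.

scc[0]=0,scc[1]=?,scc[2]=?,scc[3]=?,scc[4]=1

step 1: low=(low[0]=0,low[1]=?,low[2]=?,low[3]=?,low[4]=?); scc=(scc[0]=0,scc[1]=?,scc[2]=?,scc[3]=?,scc[4]=?)
step 2: low=(low[0]=0,low[1]=1,low[2]=2,low[3]=1,low[4]=4); scc=(scc[0]=0,scc[1]=?,scc[2]=?,scc[3]=?,scc[4]=1)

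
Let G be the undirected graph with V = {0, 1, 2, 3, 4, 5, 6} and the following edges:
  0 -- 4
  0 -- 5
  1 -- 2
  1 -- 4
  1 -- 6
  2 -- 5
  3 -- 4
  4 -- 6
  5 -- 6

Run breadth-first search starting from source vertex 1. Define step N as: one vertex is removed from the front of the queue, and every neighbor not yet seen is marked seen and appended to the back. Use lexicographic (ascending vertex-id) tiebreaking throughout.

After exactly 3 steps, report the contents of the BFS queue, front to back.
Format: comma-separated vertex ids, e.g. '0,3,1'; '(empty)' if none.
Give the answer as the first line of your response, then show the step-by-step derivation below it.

6,5,0,3

step 1: dequeue 1; queue=[2,4,6]; order=1
step 2: dequeue 2; queue=[4,6,5]; order=1,2
step 3: dequeue 4; queue=[6,5,0,3]; order=1,2,4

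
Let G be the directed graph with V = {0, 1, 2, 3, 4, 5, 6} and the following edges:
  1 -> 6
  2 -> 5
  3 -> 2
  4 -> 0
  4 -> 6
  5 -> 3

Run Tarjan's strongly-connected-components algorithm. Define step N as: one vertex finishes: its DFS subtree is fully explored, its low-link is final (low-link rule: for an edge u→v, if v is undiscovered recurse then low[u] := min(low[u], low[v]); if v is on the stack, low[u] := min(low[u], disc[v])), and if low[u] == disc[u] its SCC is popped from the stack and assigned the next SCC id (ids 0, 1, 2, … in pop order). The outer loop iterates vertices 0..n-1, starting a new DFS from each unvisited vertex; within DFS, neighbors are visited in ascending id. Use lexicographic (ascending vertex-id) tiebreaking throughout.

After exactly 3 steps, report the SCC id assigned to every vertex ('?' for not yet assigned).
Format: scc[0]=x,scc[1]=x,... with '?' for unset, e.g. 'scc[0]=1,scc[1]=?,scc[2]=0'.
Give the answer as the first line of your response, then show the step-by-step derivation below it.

scc[0]=0,scc[1]=2,scc[2]=?,scc[3]=?,scc[4]=?,scc[5]=?,scc[6]=1

step 1: low=(low[0]=0,low[1]=?,low[2]=?,low[3]=?,low[4]=?,low[5]=?,low[6]=?); scc=(scc[0]=0,scc[1]=?,scc[2]=?,scc[3]=?,scc[4]=?,scc[5]=?,scc[6]=?)
step 2: low=(low[0]=0,low[1]=1,low[2]=?,low[3]=?,low[4]=?,low[5]=?,low[6]=2); scc=(scc[0]=0,scc[1]=?,scc[2]=?,scc[3]=?,scc[4]=?,scc[5]=?,scc[6]=1)
step 3: low=(low[0]=0,low[1]=1,low[2]=?,low[3]=?,low[4]=?,low[5]=?,low[6]=2); scc=(scc[0]=0,scc[1]=2,scc[2]=?,scc[3]=?,scc[4]=?,scc[5]=?,scc[6]=1)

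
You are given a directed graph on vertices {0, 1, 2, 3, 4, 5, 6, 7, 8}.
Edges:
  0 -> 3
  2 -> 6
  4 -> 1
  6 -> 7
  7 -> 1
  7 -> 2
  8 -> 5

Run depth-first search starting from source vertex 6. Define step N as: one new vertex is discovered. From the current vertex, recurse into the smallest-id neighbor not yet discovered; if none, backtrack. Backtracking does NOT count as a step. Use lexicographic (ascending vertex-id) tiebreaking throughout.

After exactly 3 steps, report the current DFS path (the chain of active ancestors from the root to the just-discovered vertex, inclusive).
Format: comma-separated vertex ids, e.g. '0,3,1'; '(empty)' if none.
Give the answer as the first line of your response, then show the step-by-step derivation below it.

6,7,1

step 1: discover 6; path=6; order=6
step 2: discover 7; path=6>7; order=6,7
step 3: discover 1; path=6>7>1; order=6,7,1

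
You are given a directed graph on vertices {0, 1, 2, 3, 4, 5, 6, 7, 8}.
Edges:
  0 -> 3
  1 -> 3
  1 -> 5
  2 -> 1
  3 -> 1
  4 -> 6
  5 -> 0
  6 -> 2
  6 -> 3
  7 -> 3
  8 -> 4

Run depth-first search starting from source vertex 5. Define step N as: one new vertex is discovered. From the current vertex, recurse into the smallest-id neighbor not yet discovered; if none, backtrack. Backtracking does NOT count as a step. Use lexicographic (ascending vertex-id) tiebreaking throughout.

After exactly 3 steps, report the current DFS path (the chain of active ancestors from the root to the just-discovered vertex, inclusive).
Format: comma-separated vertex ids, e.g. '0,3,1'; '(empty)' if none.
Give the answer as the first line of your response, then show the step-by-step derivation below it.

5,0,3

step 1: discover 5; path=5; order=5
step 2: discover 0; path=5>0; order=5,0
step 3: discover 3; path=5>0>3; order=5,0,3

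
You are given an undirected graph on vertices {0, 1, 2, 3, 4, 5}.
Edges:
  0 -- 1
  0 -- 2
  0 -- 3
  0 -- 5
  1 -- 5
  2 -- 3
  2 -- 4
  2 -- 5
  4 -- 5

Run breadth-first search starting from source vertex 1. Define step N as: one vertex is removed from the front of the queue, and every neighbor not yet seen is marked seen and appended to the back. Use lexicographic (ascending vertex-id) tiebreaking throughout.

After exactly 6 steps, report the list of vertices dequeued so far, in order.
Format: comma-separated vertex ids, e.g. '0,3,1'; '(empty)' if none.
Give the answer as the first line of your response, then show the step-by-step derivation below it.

1,0,5,2,3,4

step 1: dequeue 1; queue=[0,5]; order=1
step 2: dequeue 0; queue=[5,2,3]; order=1,0
step 3: dequeue 5; queue=[2,3,4]; order=1,0,5
step 4: dequeue 2; queue=[3,4]; order=1,0,5,2
step 5: dequeue 3; queue=[4]; order=1,0,5,2,3
step 6: dequeue 4; queue=[(empty)]; order=1,0,5,2,3,4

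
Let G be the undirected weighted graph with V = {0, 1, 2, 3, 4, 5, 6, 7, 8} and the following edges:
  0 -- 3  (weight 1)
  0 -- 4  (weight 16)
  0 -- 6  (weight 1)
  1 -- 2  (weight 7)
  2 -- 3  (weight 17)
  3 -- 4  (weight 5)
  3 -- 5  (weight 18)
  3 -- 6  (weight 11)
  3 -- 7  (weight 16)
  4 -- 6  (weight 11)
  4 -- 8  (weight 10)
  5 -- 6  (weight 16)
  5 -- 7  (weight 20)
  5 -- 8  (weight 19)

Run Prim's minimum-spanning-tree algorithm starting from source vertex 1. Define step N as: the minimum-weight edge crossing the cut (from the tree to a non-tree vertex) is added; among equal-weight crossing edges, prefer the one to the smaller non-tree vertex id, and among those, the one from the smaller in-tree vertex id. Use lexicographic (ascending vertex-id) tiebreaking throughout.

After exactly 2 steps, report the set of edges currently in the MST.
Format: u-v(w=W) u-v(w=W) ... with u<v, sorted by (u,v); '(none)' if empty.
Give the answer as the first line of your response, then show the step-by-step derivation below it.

1-2(w=7) 2-3(w=17)

step 1: add edge 1-2 (w=7); MST = {1-2(w=7)}
step 2: add edge 2-3 (w=17); MST = {1-2(w=7) 2-3(w=17)}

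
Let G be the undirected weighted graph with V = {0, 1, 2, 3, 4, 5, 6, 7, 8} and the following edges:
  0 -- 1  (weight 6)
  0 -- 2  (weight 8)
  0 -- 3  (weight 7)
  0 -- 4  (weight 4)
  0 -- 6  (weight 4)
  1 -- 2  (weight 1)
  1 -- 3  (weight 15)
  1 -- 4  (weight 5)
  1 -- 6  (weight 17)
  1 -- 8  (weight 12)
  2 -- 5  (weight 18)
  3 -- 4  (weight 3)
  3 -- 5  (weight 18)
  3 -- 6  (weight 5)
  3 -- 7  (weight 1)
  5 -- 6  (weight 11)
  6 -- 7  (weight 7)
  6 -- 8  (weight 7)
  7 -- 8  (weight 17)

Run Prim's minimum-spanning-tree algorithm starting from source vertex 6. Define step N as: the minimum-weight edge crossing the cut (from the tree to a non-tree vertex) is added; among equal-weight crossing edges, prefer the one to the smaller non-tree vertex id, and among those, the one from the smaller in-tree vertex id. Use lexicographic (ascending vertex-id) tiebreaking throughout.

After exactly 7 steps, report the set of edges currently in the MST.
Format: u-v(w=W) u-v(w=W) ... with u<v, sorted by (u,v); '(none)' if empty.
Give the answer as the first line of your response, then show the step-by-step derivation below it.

0-4(w=4) 0-6(w=4) 1-2(w=1) 1-4(w=5) 3-4(w=3) 3-7(w=1) 6-8(w=7)

step 1: add edge 0-6 (w=4); MST = {0-6(w=4)}
step 2: add edge 0-4 (w=4); MST = {0-4(w=4) 0-6(w=4)}
step 3: add edge 3-4 (w=3); MST = {0-4(w=4) 0-6(w=4) 3-4(w=3)}
step 4: add edge 3-7 (w=1); MST = {0-4(w=4) 0-6(w=4) 3-4(w=3) 3-7(w=1)}
step 5: add edge 1-4 (w=5); MST = {0-4(w=4) 0-6(w=4) 1-4(w=5) 3-4(w=3) 3-7(w=1)}
step 6: add edge 1-2 (w=1); MST = {0-4(w=4) 0-6(w=4) 1-2(w=1) 1-4(w=5) 3-4(w=3) 3-7(w=1)}
step 7: add edge 6-8 (w=7); MST = {0-4(w=4) 0-6(w=4) 1-2(w=1) 1-4(w=5) 3-4(w=3) 3-7(w=1) 6-8(w=7)}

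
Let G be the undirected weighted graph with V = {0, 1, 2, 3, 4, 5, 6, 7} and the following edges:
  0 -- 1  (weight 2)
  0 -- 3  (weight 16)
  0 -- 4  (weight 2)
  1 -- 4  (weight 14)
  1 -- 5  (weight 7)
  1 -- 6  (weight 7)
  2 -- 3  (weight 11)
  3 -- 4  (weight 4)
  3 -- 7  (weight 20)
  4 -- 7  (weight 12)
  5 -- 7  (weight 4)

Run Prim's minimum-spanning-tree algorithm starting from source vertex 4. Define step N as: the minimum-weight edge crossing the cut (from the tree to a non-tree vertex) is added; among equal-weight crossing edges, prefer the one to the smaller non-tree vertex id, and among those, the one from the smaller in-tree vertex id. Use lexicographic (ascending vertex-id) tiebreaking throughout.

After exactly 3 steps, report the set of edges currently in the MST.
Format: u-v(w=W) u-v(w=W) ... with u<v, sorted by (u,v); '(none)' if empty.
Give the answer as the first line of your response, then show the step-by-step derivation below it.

0-1(w=2) 0-4(w=2) 3-4(w=4)

step 1: add edge 0-4 (w=2); MST = {0-4(w=2)}
step 2: add edge 0-1 (w=2); MST = {0-1(w=2) 0-4(w=2)}
step 3: add edge 3-4 (w=4); MST = {0-1(w=2) 0-4(w=2) 3-4(w=4)}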